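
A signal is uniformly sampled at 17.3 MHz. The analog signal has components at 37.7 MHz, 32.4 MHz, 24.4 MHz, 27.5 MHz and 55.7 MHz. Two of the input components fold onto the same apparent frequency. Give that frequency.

7.1 MHz

fs/2 = 8.65 MHz.
37.7 MHz mod fs = 3.1 MHz.
3.1 MHz ≤ fs/2 = 8.65 MHz, appears at 3.1 MHz.
32.4 MHz mod fs = 15.1 MHz.
15.1 MHz > fs/2 = 8.65 MHz, folds to fs − 15.1 MHz = 2.2 MHz.
24.4 MHz mod fs = 7.1 MHz.
7.1 MHz ≤ fs/2 = 8.65 MHz, appears at 7.1 MHz.
27.5 MHz mod fs = 10.2 MHz.
10.2 MHz > fs/2 = 8.65 MHz, folds to fs − 10.2 MHz = 7.1 MHz.
55.7 MHz mod fs = 3.8 MHz.
3.8 MHz ≤ fs/2 = 8.65 MHz, appears at 3.8 MHz.
24.4 MHz and 27.5 MHz both map to 7.1 MHz.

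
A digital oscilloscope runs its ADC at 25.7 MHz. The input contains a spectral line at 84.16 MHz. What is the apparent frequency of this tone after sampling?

84.16 MHz mod fs = 7.06 MHz.
7.06 MHz ≤ fs/2 = 12.85 MHz, appears at 7.06 MHz.

7.06 MHz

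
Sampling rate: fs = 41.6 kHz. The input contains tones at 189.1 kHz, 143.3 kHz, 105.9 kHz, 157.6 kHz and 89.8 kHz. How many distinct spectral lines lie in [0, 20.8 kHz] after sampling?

fs/2 = 20.8 kHz.
189.1 kHz mod fs = 22.7 kHz.
22.7 kHz > fs/2 = 20.8 kHz, folds to fs − 22.7 kHz = 18.9 kHz.
143.3 kHz mod fs = 18.5 kHz.
18.5 kHz ≤ fs/2 = 20.8 kHz, appears at 18.5 kHz.
105.9 kHz mod fs = 22.7 kHz.
22.7 kHz > fs/2 = 20.8 kHz, folds to fs − 22.7 kHz = 18.9 kHz.
157.6 kHz mod fs = 32.8 kHz.
32.8 kHz > fs/2 = 20.8 kHz, folds to fs − 32.8 kHz = 8.8 kHz.
89.8 kHz mod fs = 6.6 kHz.
6.6 kHz ≤ fs/2 = 20.8 kHz, appears at 6.6 kHz.
Distinct values: {6.6 kHz, 8.8 kHz, 18.5 kHz, 18.9 kHz} → 4.

4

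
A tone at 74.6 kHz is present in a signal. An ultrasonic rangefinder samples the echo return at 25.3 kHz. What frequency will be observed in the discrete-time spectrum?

1.3 kHz

74.6 kHz mod fs = 24 kHz.
24 kHz > fs/2 = 12.65 kHz, folds to fs − 24 kHz = 1.3 kHz.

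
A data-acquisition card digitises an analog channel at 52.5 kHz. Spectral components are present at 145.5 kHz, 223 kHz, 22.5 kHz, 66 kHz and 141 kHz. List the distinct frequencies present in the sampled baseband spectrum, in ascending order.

fs/2 = 26.25 kHz.
145.5 kHz mod fs = 40.5 kHz.
40.5 kHz > fs/2 = 26.25 kHz, folds to fs − 40.5 kHz = 12 kHz.
223 kHz mod fs = 13 kHz.
13 kHz ≤ fs/2 = 26.25 kHz, appears at 13 kHz.
22.5 kHz ≤ fs/2 = 26.25 kHz, passes unchanged.
66 kHz mod fs = 13.5 kHz.
13.5 kHz ≤ fs/2 = 26.25 kHz, appears at 13.5 kHz.
141 kHz mod fs = 36 kHz.
36 kHz > fs/2 = 26.25 kHz, folds to fs − 36 kHz = 16.5 kHz.
Distinct values: {12 kHz, 13 kHz, 13.5 kHz, 16.5 kHz, 22.5 kHz}.

12 kHz, 13 kHz, 13.5 kHz, 16.5 kHz, 22.5 kHz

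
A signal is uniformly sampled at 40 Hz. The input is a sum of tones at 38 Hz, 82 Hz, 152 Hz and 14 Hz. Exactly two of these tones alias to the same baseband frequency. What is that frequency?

2 Hz

fs/2 = 20 Hz.
38 Hz > fs/2 = 20 Hz, folds to fs − 38 Hz = 2 Hz.
82 Hz mod fs = 2 Hz.
2 Hz ≤ fs/2 = 20 Hz, appears at 2 Hz.
152 Hz mod fs = 32 Hz.
32 Hz > fs/2 = 20 Hz, folds to fs − 32 Hz = 8 Hz.
14 Hz ≤ fs/2 = 20 Hz, passes unchanged.
38 Hz and 82 Hz both map to 2 Hz.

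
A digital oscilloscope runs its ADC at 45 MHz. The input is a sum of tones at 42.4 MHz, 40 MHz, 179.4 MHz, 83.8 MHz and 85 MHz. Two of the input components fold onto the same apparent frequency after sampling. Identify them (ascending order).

fs/2 = 22.5 MHz.
42.4 MHz > fs/2 = 22.5 MHz, folds to fs − 42.4 MHz = 2.6 MHz.
40 MHz > fs/2 = 22.5 MHz, folds to fs − 40 MHz = 5 MHz.
179.4 MHz mod fs = 44.4 MHz.
44.4 MHz > fs/2 = 22.5 MHz, folds to fs − 44.4 MHz = 0.6 MHz.
83.8 MHz mod fs = 38.8 MHz.
38.8 MHz > fs/2 = 22.5 MHz, folds to fs − 38.8 MHz = 6.2 MHz.
85 MHz mod fs = 40 MHz.
40 MHz > fs/2 = 22.5 MHz, folds to fs − 40 MHz = 5 MHz.
40 MHz and 85 MHz both map to 5 MHz.

40 MHz, 85 MHz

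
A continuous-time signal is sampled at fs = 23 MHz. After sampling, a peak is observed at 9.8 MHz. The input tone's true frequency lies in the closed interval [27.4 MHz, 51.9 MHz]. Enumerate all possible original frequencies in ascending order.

Frequencies that alias to 9.8 MHz are k·fs ± 9.8 MHz for integer k ≥ 0.
k=0: 9.8 MHz.
k=1: 13.2 MHz, 32.8 MHz.
k=2: 36.2 MHz, 55.8 MHz.
k=3: 59.2 MHz, 78.8 MHz.
Within [27.4 MHz, 51.9 MHz]: 32.8 MHz, 36.2 MHz.

32.8 MHz, 36.2 MHz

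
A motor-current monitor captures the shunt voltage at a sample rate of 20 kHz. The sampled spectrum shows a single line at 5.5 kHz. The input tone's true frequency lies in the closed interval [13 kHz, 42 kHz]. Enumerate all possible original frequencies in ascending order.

14.5 kHz, 25.5 kHz, 34.5 kHz

Frequencies that alias to 5.5 kHz are k·fs ± 5.5 kHz for integer k ≥ 0.
k=0: 5.5 kHz.
k=1: 14.5 kHz, 25.5 kHz.
k=2: 34.5 kHz, 45.5 kHz.
k=3: 54.5 kHz, 65.5 kHz.
Within [13 kHz, 42 kHz]: 14.5 kHz, 25.5 kHz, 34.5 kHz.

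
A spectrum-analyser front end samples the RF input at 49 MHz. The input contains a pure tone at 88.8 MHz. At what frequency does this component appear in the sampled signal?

9.2 MHz

88.8 MHz mod fs = 39.8 MHz.
39.8 MHz > fs/2 = 24.5 MHz, folds to fs − 39.8 MHz = 9.2 MHz.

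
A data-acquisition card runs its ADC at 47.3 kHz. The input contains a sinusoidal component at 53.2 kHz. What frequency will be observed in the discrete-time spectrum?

5.9 kHz

53.2 kHz mod fs = 5.9 kHz.
5.9 kHz ≤ fs/2 = 23.65 kHz, appears at 5.9 kHz.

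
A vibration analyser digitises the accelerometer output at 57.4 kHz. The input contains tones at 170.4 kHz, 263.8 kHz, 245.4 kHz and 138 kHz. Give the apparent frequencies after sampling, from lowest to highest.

fs/2 = 28.7 kHz.
170.4 kHz mod fs = 55.6 kHz.
55.6 kHz > fs/2 = 28.7 kHz, folds to fs − 55.6 kHz = 1.8 kHz.
263.8 kHz mod fs = 34.2 kHz.
34.2 kHz > fs/2 = 28.7 kHz, folds to fs − 34.2 kHz = 23.2 kHz.
245.4 kHz mod fs = 15.8 kHz.
15.8 kHz ≤ fs/2 = 28.7 kHz, appears at 15.8 kHz.
138 kHz mod fs = 23.2 kHz.
23.2 kHz ≤ fs/2 = 28.7 kHz, appears at 23.2 kHz.
Distinct values: {1.8 kHz, 15.8 kHz, 23.2 kHz}.

1.8 kHz, 15.8 kHz, 23.2 kHz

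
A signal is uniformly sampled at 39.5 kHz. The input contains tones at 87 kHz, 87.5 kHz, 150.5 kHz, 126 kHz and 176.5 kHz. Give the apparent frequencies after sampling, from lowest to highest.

7.5 kHz, 8 kHz, 8.5 kHz, 18.5 kHz

fs/2 = 19.75 kHz.
87 kHz mod fs = 8 kHz.
8 kHz ≤ fs/2 = 19.75 kHz, appears at 8 kHz.
87.5 kHz mod fs = 8.5 kHz.
8.5 kHz ≤ fs/2 = 19.75 kHz, appears at 8.5 kHz.
150.5 kHz mod fs = 32 kHz.
32 kHz > fs/2 = 19.75 kHz, folds to fs − 32 kHz = 7.5 kHz.
126 kHz mod fs = 7.5 kHz.
7.5 kHz ≤ fs/2 = 19.75 kHz, appears at 7.5 kHz.
176.5 kHz mod fs = 18.5 kHz.
18.5 kHz ≤ fs/2 = 19.75 kHz, appears at 18.5 kHz.
Distinct values: {7.5 kHz, 8 kHz, 8.5 kHz, 18.5 kHz}.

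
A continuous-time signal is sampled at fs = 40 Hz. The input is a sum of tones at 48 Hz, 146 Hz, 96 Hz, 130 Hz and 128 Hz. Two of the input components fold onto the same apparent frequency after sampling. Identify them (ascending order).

fs/2 = 20 Hz.
48 Hz mod fs = 8 Hz.
8 Hz ≤ fs/2 = 20 Hz, appears at 8 Hz.
146 Hz mod fs = 26 Hz.
26 Hz > fs/2 = 20 Hz, folds to fs − 26 Hz = 14 Hz.
96 Hz mod fs = 16 Hz.
16 Hz ≤ fs/2 = 20 Hz, appears at 16 Hz.
130 Hz mod fs = 10 Hz.
10 Hz ≤ fs/2 = 20 Hz, appears at 10 Hz.
128 Hz mod fs = 8 Hz.
8 Hz ≤ fs/2 = 20 Hz, appears at 8 Hz.
48 Hz and 128 Hz both map to 8 Hz.

48 Hz, 128 Hz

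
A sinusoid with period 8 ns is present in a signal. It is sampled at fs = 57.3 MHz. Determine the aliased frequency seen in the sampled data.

10.4 MHz

T = 8 ns → f = 1/T = 125 MHz.
125 MHz mod fs = 10.4 MHz.
10.4 MHz ≤ fs/2 = 28.65 MHz, appears at 10.4 MHz.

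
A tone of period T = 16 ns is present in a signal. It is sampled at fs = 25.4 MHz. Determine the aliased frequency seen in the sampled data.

T = 16 ns → f = 1/T = 62.5 MHz.
62.5 MHz mod fs = 11.7 MHz.
11.7 MHz ≤ fs/2 = 12.7 MHz, appears at 11.7 MHz.

11.7 MHz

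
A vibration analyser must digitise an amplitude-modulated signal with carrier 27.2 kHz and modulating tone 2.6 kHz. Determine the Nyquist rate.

AM sidebands sit at fc ± fm = 24.6 kHz and 29.8 kHz.
Highest-frequency component: 29.8 kHz.
Nyquist rate = 2 × 29.8 kHz = 59.6 kHz.

59.6 kHz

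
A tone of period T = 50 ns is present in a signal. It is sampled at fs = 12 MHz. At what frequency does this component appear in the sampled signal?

4 MHz

T = 50 ns → f = 1/T = 20 MHz.
20 MHz mod fs = 8 MHz.
8 MHz > fs/2 = 6 MHz, folds to fs − 8 MHz = 4 MHz.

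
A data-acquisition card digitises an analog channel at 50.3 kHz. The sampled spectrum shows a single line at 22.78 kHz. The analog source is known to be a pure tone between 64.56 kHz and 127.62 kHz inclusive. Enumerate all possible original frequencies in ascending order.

73.08 kHz, 77.82 kHz, 123.38 kHz

Frequencies that alias to 22.78 kHz are k·fs ± 22.78 kHz for integer k ≥ 0.
k=0: 22.78 kHz.
k=1: 27.52 kHz, 73.08 kHz.
k=2: 77.82 kHz, 123.38 kHz.
k=3: 128.12 kHz, 173.68 kHz.
Within [64.56 kHz, 127.62 kHz]: 73.08 kHz, 77.82 kHz, 123.38 kHz.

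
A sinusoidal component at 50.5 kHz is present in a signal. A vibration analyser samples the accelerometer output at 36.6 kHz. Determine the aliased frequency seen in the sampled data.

13.9 kHz

50.5 kHz mod fs = 13.9 kHz.
13.9 kHz ≤ fs/2 = 18.3 kHz, appears at 13.9 kHz.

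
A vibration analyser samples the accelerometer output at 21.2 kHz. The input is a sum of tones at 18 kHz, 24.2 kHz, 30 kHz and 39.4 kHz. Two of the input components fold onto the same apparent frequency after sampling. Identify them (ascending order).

24.2 kHz, 39.4 kHz

fs/2 = 10.6 kHz.
18 kHz > fs/2 = 10.6 kHz, folds to fs − 18 kHz = 3.2 kHz.
24.2 kHz mod fs = 3 kHz.
3 kHz ≤ fs/2 = 10.6 kHz, appears at 3 kHz.
30 kHz mod fs = 8.8 kHz.
8.8 kHz ≤ fs/2 = 10.6 kHz, appears at 8.8 kHz.
39.4 kHz mod fs = 18.2 kHz.
18.2 kHz > fs/2 = 10.6 kHz, folds to fs − 18.2 kHz = 3 kHz.
24.2 kHz and 39.4 kHz both map to 3 kHz.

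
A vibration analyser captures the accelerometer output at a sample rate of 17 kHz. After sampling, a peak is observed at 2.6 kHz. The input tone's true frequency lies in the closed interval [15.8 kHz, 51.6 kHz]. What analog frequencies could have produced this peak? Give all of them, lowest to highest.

Frequencies that alias to 2.6 kHz are k·fs ± 2.6 kHz for integer k ≥ 0.
k=0: 2.6 kHz.
k=1: 14.4 kHz, 19.6 kHz.
k=2: 31.4 kHz, 36.6 kHz.
k=3: 48.4 kHz, 53.6 kHz.
k=4: 65.4 kHz, 70.6 kHz.
Within [15.8 kHz, 51.6 kHz]: 19.6 kHz, 31.4 kHz, 36.6 kHz, 48.4 kHz.

19.6 kHz, 31.4 kHz, 36.6 kHz, 48.4 kHz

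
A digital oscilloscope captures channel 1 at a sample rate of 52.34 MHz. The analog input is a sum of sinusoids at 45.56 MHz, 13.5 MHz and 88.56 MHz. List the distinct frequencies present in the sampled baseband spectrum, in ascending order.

6.78 MHz, 13.5 MHz, 16.12 MHz

fs/2 = 26.17 MHz.
45.56 MHz > fs/2 = 26.17 MHz, folds to fs − 45.56 MHz = 6.78 MHz.
13.5 MHz ≤ fs/2 = 26.17 MHz, passes unchanged.
88.56 MHz mod fs = 36.22 MHz.
36.22 MHz > fs/2 = 26.17 MHz, folds to fs − 36.22 MHz = 16.12 MHz.
Distinct values: {6.78 MHz, 13.5 MHz, 16.12 MHz}.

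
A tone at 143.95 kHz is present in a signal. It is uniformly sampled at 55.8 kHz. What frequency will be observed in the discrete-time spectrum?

23.45 kHz

143.95 kHz mod fs = 32.35 kHz.
32.35 kHz > fs/2 = 27.9 kHz, folds to fs − 32.35 kHz = 23.45 kHz.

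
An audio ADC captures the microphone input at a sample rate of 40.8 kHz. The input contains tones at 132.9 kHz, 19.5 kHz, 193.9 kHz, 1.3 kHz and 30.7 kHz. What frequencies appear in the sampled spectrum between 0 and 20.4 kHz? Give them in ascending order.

fs/2 = 20.4 kHz.
132.9 kHz mod fs = 10.5 kHz.
10.5 kHz ≤ fs/2 = 20.4 kHz, appears at 10.5 kHz.
19.5 kHz ≤ fs/2 = 20.4 kHz, passes unchanged.
193.9 kHz mod fs = 30.7 kHz.
30.7 kHz > fs/2 = 20.4 kHz, folds to fs − 30.7 kHz = 10.1 kHz.
1.3 kHz ≤ fs/2 = 20.4 kHz, passes unchanged.
30.7 kHz > fs/2 = 20.4 kHz, folds to fs − 30.7 kHz = 10.1 kHz.
Distinct values: {1.3 kHz, 10.1 kHz, 10.5 kHz, 19.5 kHz}.

1.3 kHz, 10.1 kHz, 10.5 kHz, 19.5 kHz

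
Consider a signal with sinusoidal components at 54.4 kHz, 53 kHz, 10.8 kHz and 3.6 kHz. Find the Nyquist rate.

Highest-frequency component: 54.4 kHz.
Nyquist rate = 2 × 54.4 kHz = 108.8 kHz.

108.8 kHz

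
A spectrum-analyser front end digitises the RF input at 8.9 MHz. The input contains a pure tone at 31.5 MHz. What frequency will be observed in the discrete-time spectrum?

31.5 MHz mod fs = 4.8 MHz.
4.8 MHz > fs/2 = 4.45 MHz, folds to fs − 4.8 MHz = 4.1 MHz.

4.1 MHz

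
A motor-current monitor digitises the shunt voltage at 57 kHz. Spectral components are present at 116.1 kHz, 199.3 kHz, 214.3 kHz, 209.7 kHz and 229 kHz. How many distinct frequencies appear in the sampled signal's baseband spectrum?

fs/2 = 28.5 kHz.
116.1 kHz mod fs = 2.1 kHz.
2.1 kHz ≤ fs/2 = 28.5 kHz, appears at 2.1 kHz.
199.3 kHz mod fs = 28.3 kHz.
28.3 kHz ≤ fs/2 = 28.5 kHz, appears at 28.3 kHz.
214.3 kHz mod fs = 43.3 kHz.
43.3 kHz > fs/2 = 28.5 kHz, folds to fs − 43.3 kHz = 13.7 kHz.
209.7 kHz mod fs = 38.7 kHz.
38.7 kHz > fs/2 = 28.5 kHz, folds to fs − 38.7 kHz = 18.3 kHz.
229 kHz mod fs = 1 kHz.
1 kHz ≤ fs/2 = 28.5 kHz, appears at 1 kHz.
Distinct values: {1 kHz, 2.1 kHz, 13.7 kHz, 18.3 kHz, 28.3 kHz} → 5.

5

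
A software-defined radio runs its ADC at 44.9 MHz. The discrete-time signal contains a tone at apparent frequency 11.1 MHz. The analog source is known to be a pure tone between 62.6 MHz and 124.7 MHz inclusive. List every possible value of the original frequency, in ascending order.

Frequencies that alias to 11.1 MHz are k·fs ± 11.1 MHz for integer k ≥ 0.
k=0: 11.1 MHz.
k=1: 33.8 MHz, 56 MHz.
k=2: 78.7 MHz, 100.9 MHz.
k=3: 123.6 MHz, 145.8 MHz.
k=4: 168.5 MHz, 190.7 MHz.
Within [62.6 MHz, 124.7 MHz]: 78.7 MHz, 100.9 MHz, 123.6 MHz.

78.7 MHz, 100.9 MHz, 123.6 MHz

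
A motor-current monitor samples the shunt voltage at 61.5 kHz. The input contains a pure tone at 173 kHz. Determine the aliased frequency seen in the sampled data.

11.5 kHz

173 kHz mod fs = 50 kHz.
50 kHz > fs/2 = 30.75 kHz, folds to fs − 50 kHz = 11.5 kHz.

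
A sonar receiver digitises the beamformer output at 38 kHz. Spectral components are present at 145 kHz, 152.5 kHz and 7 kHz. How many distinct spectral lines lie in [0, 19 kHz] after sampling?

fs/2 = 19 kHz.
145 kHz mod fs = 31 kHz.
31 kHz > fs/2 = 19 kHz, folds to fs − 31 kHz = 7 kHz.
152.5 kHz mod fs = 0.5 kHz.
0.5 kHz ≤ fs/2 = 19 kHz, appears at 0.5 kHz.
7 kHz ≤ fs/2 = 19 kHz, passes unchanged.
Distinct values: {0.5 kHz, 7 kHz} → 2.

2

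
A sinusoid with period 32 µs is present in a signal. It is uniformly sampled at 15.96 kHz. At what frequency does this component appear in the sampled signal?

0.67 kHz

T = 32 µs → f = 1/T = 31.25 kHz.
31.25 kHz mod fs = 15.29 kHz.
15.29 kHz > fs/2 = 7.98 kHz, folds to fs − 15.29 kHz = 0.67 kHz.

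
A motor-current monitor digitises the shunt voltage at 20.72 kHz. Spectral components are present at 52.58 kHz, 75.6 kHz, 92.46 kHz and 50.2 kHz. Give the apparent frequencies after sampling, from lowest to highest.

fs/2 = 10.36 kHz.
52.58 kHz mod fs = 11.14 kHz.
11.14 kHz > fs/2 = 10.36 kHz, folds to fs − 11.14 kHz = 9.58 kHz.
75.6 kHz mod fs = 13.44 kHz.
13.44 kHz > fs/2 = 10.36 kHz, folds to fs − 13.44 kHz = 7.28 kHz.
92.46 kHz mod fs = 9.58 kHz.
9.58 kHz ≤ fs/2 = 10.36 kHz, appears at 9.58 kHz.
50.2 kHz mod fs = 8.76 kHz.
8.76 kHz ≤ fs/2 = 10.36 kHz, appears at 8.76 kHz.
Distinct values: {7.28 kHz, 8.76 kHz, 9.58 kHz}.

7.28 kHz, 8.76 kHz, 9.58 kHz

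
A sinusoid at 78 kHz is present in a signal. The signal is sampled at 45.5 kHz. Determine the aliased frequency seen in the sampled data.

78 kHz mod fs = 32.5 kHz.
32.5 kHz > fs/2 = 22.75 kHz, folds to fs − 32.5 kHz = 13 kHz.

13 kHz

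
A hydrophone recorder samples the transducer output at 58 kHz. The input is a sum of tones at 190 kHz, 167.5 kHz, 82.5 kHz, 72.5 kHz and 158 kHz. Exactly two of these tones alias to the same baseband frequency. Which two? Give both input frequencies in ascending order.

158 kHz, 190 kHz

fs/2 = 29 kHz.
190 kHz mod fs = 16 kHz.
16 kHz ≤ fs/2 = 29 kHz, appears at 16 kHz.
167.5 kHz mod fs = 51.5 kHz.
51.5 kHz > fs/2 = 29 kHz, folds to fs − 51.5 kHz = 6.5 kHz.
82.5 kHz mod fs = 24.5 kHz.
24.5 kHz ≤ fs/2 = 29 kHz, appears at 24.5 kHz.
72.5 kHz mod fs = 14.5 kHz.
14.5 kHz ≤ fs/2 = 29 kHz, appears at 14.5 kHz.
158 kHz mod fs = 42 kHz.
42 kHz > fs/2 = 29 kHz, folds to fs − 42 kHz = 16 kHz.
158 kHz and 190 kHz both map to 16 kHz.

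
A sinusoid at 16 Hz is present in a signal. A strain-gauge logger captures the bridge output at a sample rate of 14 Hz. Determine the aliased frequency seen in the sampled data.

16 Hz mod fs = 2 Hz.
2 Hz ≤ fs/2 = 7 Hz, appears at 2 Hz.

2 Hz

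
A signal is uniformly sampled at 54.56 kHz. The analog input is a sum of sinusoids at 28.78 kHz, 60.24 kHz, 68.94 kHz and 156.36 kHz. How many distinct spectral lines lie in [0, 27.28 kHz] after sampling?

4

fs/2 = 27.28 kHz.
28.78 kHz > fs/2 = 27.28 kHz, folds to fs − 28.78 kHz = 25.78 kHz.
60.24 kHz mod fs = 5.68 kHz.
5.68 kHz ≤ fs/2 = 27.28 kHz, appears at 5.68 kHz.
68.94 kHz mod fs = 14.38 kHz.
14.38 kHz ≤ fs/2 = 27.28 kHz, appears at 14.38 kHz.
156.36 kHz mod fs = 47.24 kHz.
47.24 kHz > fs/2 = 27.28 kHz, folds to fs − 47.24 kHz = 7.32 kHz.
Distinct values: {5.68 kHz, 7.32 kHz, 14.38 kHz, 25.78 kHz} → 4.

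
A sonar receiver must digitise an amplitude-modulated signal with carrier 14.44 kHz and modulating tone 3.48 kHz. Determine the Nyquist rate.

AM sidebands sit at fc ± fm = 10.96 kHz and 17.92 kHz.
Highest-frequency component: 17.92 kHz.
Nyquist rate = 2 × 17.92 kHz = 35.84 kHz.

35.84 kHz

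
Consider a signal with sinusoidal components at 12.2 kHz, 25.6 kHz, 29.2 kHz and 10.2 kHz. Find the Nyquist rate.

58.4 kHz

Highest-frequency component: 29.2 kHz.
Nyquist rate = 2 × 29.2 kHz = 58.4 kHz.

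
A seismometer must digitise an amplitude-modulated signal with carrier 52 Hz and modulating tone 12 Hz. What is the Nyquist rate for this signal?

128 Hz

AM sidebands sit at fc ± fm = 40 Hz and 64 Hz.
Highest-frequency component: 64 Hz.
Nyquist rate = 2 × 64 Hz = 128 Hz.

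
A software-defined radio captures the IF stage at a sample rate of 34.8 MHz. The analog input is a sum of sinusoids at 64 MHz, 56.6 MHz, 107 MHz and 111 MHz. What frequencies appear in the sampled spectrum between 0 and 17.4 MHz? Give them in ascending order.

2.6 MHz, 5.6 MHz, 6.6 MHz, 13 MHz

fs/2 = 17.4 MHz.
64 MHz mod fs = 29.2 MHz.
29.2 MHz > fs/2 = 17.4 MHz, folds to fs − 29.2 MHz = 5.6 MHz.
56.6 MHz mod fs = 21.8 MHz.
21.8 MHz > fs/2 = 17.4 MHz, folds to fs − 21.8 MHz = 13 MHz.
107 MHz mod fs = 2.6 MHz.
2.6 MHz ≤ fs/2 = 17.4 MHz, appears at 2.6 MHz.
111 MHz mod fs = 6.6 MHz.
6.6 MHz ≤ fs/2 = 17.4 MHz, appears at 6.6 MHz.
Distinct values: {2.6 MHz, 5.6 MHz, 6.6 MHz, 13 MHz}.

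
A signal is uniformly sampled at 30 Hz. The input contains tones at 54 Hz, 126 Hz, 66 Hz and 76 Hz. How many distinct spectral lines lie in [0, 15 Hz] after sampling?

2

fs/2 = 15 Hz.
54 Hz mod fs = 24 Hz.
24 Hz > fs/2 = 15 Hz, folds to fs − 24 Hz = 6 Hz.
126 Hz mod fs = 6 Hz.
6 Hz ≤ fs/2 = 15 Hz, appears at 6 Hz.
66 Hz mod fs = 6 Hz.
6 Hz ≤ fs/2 = 15 Hz, appears at 6 Hz.
76 Hz mod fs = 16 Hz.
16 Hz > fs/2 = 15 Hz, folds to fs − 16 Hz = 14 Hz.
Distinct values: {6 Hz, 14 Hz} → 2.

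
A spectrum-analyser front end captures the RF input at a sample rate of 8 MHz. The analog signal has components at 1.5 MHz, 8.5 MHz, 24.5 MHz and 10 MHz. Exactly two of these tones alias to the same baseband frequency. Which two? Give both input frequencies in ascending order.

fs/2 = 4 MHz.
1.5 MHz ≤ fs/2 = 4 MHz, passes unchanged.
8.5 MHz mod fs = 0.5 MHz.
0.5 MHz ≤ fs/2 = 4 MHz, appears at 0.5 MHz.
24.5 MHz mod fs = 0.5 MHz.
0.5 MHz ≤ fs/2 = 4 MHz, appears at 0.5 MHz.
10 MHz mod fs = 2 MHz.
2 MHz ≤ fs/2 = 4 MHz, appears at 2 MHz.
8.5 MHz and 24.5 MHz both map to 0.5 MHz.

8.5 MHz, 24.5 MHz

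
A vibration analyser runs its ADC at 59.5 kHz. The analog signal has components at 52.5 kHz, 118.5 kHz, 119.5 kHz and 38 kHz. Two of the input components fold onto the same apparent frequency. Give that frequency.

fs/2 = 29.75 kHz.
52.5 kHz > fs/2 = 29.75 kHz, folds to fs − 52.5 kHz = 7 kHz.
118.5 kHz mod fs = 59 kHz.
59 kHz > fs/2 = 29.75 kHz, folds to fs − 59 kHz = 0.5 kHz.
119.5 kHz mod fs = 0.5 kHz.
0.5 kHz ≤ fs/2 = 29.75 kHz, appears at 0.5 kHz.
38 kHz > fs/2 = 29.75 kHz, folds to fs − 38 kHz = 21.5 kHz.
118.5 kHz and 119.5 kHz both map to 0.5 kHz.

0.5 kHz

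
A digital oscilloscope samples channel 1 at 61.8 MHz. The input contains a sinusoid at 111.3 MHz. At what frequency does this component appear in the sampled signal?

111.3 MHz mod fs = 49.5 MHz.
49.5 MHz > fs/2 = 30.9 MHz, folds to fs − 49.5 MHz = 12.3 MHz.

12.3 MHz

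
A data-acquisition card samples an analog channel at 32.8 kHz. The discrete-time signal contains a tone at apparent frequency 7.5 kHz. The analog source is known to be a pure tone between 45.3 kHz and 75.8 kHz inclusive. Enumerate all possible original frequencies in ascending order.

58.1 kHz, 73.1 kHz

Frequencies that alias to 7.5 kHz are k·fs ± 7.5 kHz for integer k ≥ 0.
k=0: 7.5 kHz.
k=1: 25.3 kHz, 40.3 kHz.
k=2: 58.1 kHz, 73.1 kHz.
k=3: 90.9 kHz, 105.9 kHz.
Within [45.3 kHz, 75.8 kHz]: 58.1 kHz, 73.1 kHz.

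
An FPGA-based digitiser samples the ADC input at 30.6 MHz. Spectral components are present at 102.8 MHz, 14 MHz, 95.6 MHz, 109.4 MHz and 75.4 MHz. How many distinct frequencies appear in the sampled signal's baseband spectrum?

5

fs/2 = 15.3 MHz.
102.8 MHz mod fs = 11 MHz.
11 MHz ≤ fs/2 = 15.3 MHz, appears at 11 MHz.
14 MHz ≤ fs/2 = 15.3 MHz, passes unchanged.
95.6 MHz mod fs = 3.8 MHz.
3.8 MHz ≤ fs/2 = 15.3 MHz, appears at 3.8 MHz.
109.4 MHz mod fs = 17.6 MHz.
17.6 MHz > fs/2 = 15.3 MHz, folds to fs − 17.6 MHz = 13 MHz.
75.4 MHz mod fs = 14.2 MHz.
14.2 MHz ≤ fs/2 = 15.3 MHz, appears at 14.2 MHz.
Distinct values: {3.8 MHz, 11 MHz, 13 MHz, 14 MHz, 14.2 MHz} → 5.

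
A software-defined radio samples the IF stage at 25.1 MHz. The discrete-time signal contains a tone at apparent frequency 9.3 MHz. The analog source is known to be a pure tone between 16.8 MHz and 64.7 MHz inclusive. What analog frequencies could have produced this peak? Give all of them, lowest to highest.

Frequencies that alias to 9.3 MHz are k·fs ± 9.3 MHz for integer k ≥ 0.
k=0: 9.3 MHz.
k=1: 15.8 MHz, 34.4 MHz.
k=2: 40.9 MHz, 59.5 MHz.
k=3: 66 MHz, 84.6 MHz.
Within [16.8 MHz, 64.7 MHz]: 34.4 MHz, 40.9 MHz, 59.5 MHz.

34.4 MHz, 40.9 MHz, 59.5 MHz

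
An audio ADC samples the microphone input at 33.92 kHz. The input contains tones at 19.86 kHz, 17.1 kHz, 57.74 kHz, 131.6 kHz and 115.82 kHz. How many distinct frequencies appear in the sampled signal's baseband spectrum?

4

fs/2 = 16.96 kHz.
19.86 kHz > fs/2 = 16.96 kHz, folds to fs − 19.86 kHz = 14.06 kHz.
17.1 kHz > fs/2 = 16.96 kHz, folds to fs − 17.1 kHz = 16.82 kHz.
57.74 kHz mod fs = 23.82 kHz.
23.82 kHz > fs/2 = 16.96 kHz, folds to fs − 23.82 kHz = 10.1 kHz.
131.6 kHz mod fs = 29.84 kHz.
29.84 kHz > fs/2 = 16.96 kHz, folds to fs − 29.84 kHz = 4.08 kHz.
115.82 kHz mod fs = 14.06 kHz.
14.06 kHz ≤ fs/2 = 16.96 kHz, appears at 14.06 kHz.
Distinct values: {4.08 kHz, 10.1 kHz, 14.06 kHz, 16.82 kHz} → 4.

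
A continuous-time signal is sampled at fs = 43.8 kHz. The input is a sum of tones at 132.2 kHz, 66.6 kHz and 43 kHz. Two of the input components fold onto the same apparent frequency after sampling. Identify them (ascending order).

fs/2 = 21.9 kHz.
132.2 kHz mod fs = 0.8 kHz.
0.8 kHz ≤ fs/2 = 21.9 kHz, appears at 0.8 kHz.
66.6 kHz mod fs = 22.8 kHz.
22.8 kHz > fs/2 = 21.9 kHz, folds to fs − 22.8 kHz = 21 kHz.
43 kHz > fs/2 = 21.9 kHz, folds to fs − 43 kHz = 0.8 kHz.
43 kHz and 132.2 kHz both map to 0.8 kHz.

43 kHz, 132.2 kHz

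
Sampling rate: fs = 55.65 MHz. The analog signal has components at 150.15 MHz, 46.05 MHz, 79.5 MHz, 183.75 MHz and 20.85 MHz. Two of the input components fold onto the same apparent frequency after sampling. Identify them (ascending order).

150.15 MHz, 183.75 MHz

fs/2 = 27.825 MHz.
150.15 MHz mod fs = 38.85 MHz.
38.85 MHz > fs/2 = 27.825 MHz, folds to fs − 38.85 MHz = 16.8 MHz.
46.05 MHz > fs/2 = 27.825 MHz, folds to fs − 46.05 MHz = 9.6 MHz.
79.5 MHz mod fs = 23.85 MHz.
23.85 MHz ≤ fs/2 = 27.825 MHz, appears at 23.85 MHz.
183.75 MHz mod fs = 16.8 MHz.
16.8 MHz ≤ fs/2 = 27.825 MHz, appears at 16.8 MHz.
20.85 MHz ≤ fs/2 = 27.825 MHz, passes unchanged.
150.15 MHz and 183.75 MHz both map to 16.8 MHz.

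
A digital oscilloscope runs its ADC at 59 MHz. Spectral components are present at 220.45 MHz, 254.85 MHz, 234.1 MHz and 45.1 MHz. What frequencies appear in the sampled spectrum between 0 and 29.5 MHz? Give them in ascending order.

1.9 MHz, 13.9 MHz, 15.55 MHz, 18.85 MHz

fs/2 = 29.5 MHz.
220.45 MHz mod fs = 43.45 MHz.
43.45 MHz > fs/2 = 29.5 MHz, folds to fs − 43.45 MHz = 15.55 MHz.
254.85 MHz mod fs = 18.85 MHz.
18.85 MHz ≤ fs/2 = 29.5 MHz, appears at 18.85 MHz.
234.1 MHz mod fs = 57.1 MHz.
57.1 MHz > fs/2 = 29.5 MHz, folds to fs − 57.1 MHz = 1.9 MHz.
45.1 MHz > fs/2 = 29.5 MHz, folds to fs − 45.1 MHz = 13.9 MHz.
Distinct values: {1.9 MHz, 13.9 MHz, 15.55 MHz, 18.85 MHz}.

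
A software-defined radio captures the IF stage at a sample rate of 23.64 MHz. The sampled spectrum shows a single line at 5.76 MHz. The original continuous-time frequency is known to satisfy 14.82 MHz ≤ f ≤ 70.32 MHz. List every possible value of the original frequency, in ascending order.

17.88 MHz, 29.4 MHz, 41.52 MHz, 53.04 MHz, 65.16 MHz

Frequencies that alias to 5.76 MHz are k·fs ± 5.76 MHz for integer k ≥ 0.
k=0: 5.76 MHz.
k=1: 17.88 MHz, 29.4 MHz.
k=2: 41.52 MHz, 53.04 MHz.
k=3: 65.16 MHz, 76.68 MHz.
k=4: 88.8 MHz, 100.32 MHz.
Within [14.82 MHz, 70.32 MHz]: 17.88 MHz, 29.4 MHz, 41.52 MHz, 53.04 MHz, 65.16 MHz.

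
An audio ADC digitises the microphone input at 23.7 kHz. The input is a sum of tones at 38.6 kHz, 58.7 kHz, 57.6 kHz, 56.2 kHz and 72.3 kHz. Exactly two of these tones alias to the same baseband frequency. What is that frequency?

fs/2 = 11.85 kHz.
38.6 kHz mod fs = 14.9 kHz.
14.9 kHz > fs/2 = 11.85 kHz, folds to fs − 14.9 kHz = 8.8 kHz.
58.7 kHz mod fs = 11.3 kHz.
11.3 kHz ≤ fs/2 = 11.85 kHz, appears at 11.3 kHz.
57.6 kHz mod fs = 10.2 kHz.
10.2 kHz ≤ fs/2 = 11.85 kHz, appears at 10.2 kHz.
56.2 kHz mod fs = 8.8 kHz.
8.8 kHz ≤ fs/2 = 11.85 kHz, appears at 8.8 kHz.
72.3 kHz mod fs = 1.2 kHz.
1.2 kHz ≤ fs/2 = 11.85 kHz, appears at 1.2 kHz.
38.6 kHz and 56.2 kHz both map to 8.8 kHz.

8.8 kHz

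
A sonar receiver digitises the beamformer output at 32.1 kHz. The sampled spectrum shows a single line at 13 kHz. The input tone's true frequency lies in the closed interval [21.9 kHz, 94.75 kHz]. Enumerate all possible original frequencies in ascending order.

Frequencies that alias to 13 kHz are k·fs ± 13 kHz for integer k ≥ 0.
k=0: 13 kHz.
k=1: 19.1 kHz, 45.1 kHz.
k=2: 51.2 kHz, 77.2 kHz.
k=3: 83.3 kHz, 109.3 kHz.
k=4: 115.4 kHz, 141.4 kHz.
Within [21.9 kHz, 94.75 kHz]: 45.1 kHz, 51.2 kHz, 77.2 kHz, 83.3 kHz.

45.1 kHz, 51.2 kHz, 77.2 kHz, 83.3 kHz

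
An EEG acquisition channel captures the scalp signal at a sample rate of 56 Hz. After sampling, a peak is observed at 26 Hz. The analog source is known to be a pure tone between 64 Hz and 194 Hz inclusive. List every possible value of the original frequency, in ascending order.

82 Hz, 86 Hz, 138 Hz, 142 Hz, 194 Hz

Frequencies that alias to 26 Hz are k·fs ± 26 Hz for integer k ≥ 0.
k=0: 26 Hz.
k=1: 30 Hz, 82 Hz.
k=2: 86 Hz, 138 Hz.
k=3: 142 Hz, 194 Hz.
k=4: 198 Hz, 250 Hz.
Within [64 Hz, 194 Hz]: 82 Hz, 86 Hz, 138 Hz, 142 Hz, 194 Hz.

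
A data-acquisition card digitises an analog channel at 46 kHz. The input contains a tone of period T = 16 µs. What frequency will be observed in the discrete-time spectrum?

T = 16 µs → f = 1/T = 62.5 kHz.
62.5 kHz mod fs = 16.5 kHz.
16.5 kHz ≤ fs/2 = 23 kHz, appears at 16.5 kHz.

16.5 kHz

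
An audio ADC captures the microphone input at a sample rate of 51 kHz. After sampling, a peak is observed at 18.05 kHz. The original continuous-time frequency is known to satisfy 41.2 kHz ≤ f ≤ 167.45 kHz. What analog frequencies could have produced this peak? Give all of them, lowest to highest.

69.05 kHz, 83.95 kHz, 120.05 kHz, 134.95 kHz

Frequencies that alias to 18.05 kHz are k·fs ± 18.05 kHz for integer k ≥ 0.
k=0: 18.05 kHz.
k=1: 32.95 kHz, 69.05 kHz.
k=2: 83.95 kHz, 120.05 kHz.
k=3: 134.95 kHz, 171.05 kHz.
k=4: 185.95 kHz, 222.05 kHz.
Within [41.2 kHz, 167.45 kHz]: 69.05 kHz, 83.95 kHz, 120.05 kHz, 134.95 kHz.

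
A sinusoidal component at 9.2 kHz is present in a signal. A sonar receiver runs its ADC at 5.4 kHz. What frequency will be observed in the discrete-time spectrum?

1.6 kHz

9.2 kHz mod fs = 3.8 kHz.
3.8 kHz > fs/2 = 2.7 kHz, folds to fs − 3.8 kHz = 1.6 kHz.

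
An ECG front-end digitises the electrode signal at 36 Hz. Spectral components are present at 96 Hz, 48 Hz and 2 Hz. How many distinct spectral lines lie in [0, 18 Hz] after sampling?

2

fs/2 = 18 Hz.
96 Hz mod fs = 24 Hz.
24 Hz > fs/2 = 18 Hz, folds to fs − 24 Hz = 12 Hz.
48 Hz mod fs = 12 Hz.
12 Hz ≤ fs/2 = 18 Hz, appears at 12 Hz.
2 Hz ≤ fs/2 = 18 Hz, passes unchanged.
Distinct values: {2 Hz, 12 Hz} → 2.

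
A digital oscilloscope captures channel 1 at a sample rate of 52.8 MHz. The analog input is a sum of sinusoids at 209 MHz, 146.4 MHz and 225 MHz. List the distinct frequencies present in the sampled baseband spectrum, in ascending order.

2.2 MHz, 12 MHz, 13.8 MHz

fs/2 = 26.4 MHz.
209 MHz mod fs = 50.6 MHz.
50.6 MHz > fs/2 = 26.4 MHz, folds to fs − 50.6 MHz = 2.2 MHz.
146.4 MHz mod fs = 40.8 MHz.
40.8 MHz > fs/2 = 26.4 MHz, folds to fs − 40.8 MHz = 12 MHz.
225 MHz mod fs = 13.8 MHz.
13.8 MHz ≤ fs/2 = 26.4 MHz, appears at 13.8 MHz.
Distinct values: {2.2 MHz, 12 MHz, 13.8 MHz}.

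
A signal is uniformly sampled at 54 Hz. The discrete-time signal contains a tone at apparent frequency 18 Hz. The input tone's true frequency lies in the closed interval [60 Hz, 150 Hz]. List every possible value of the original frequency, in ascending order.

72 Hz, 90 Hz, 126 Hz, 144 Hz

Frequencies that alias to 18 Hz are k·fs ± 18 Hz for integer k ≥ 0.
k=0: 18 Hz.
k=1: 36 Hz, 72 Hz.
k=2: 90 Hz, 126 Hz.
k=3: 144 Hz, 180 Hz.
k=4: 198 Hz, 234 Hz.
Within [60 Hz, 150 Hz]: 72 Hz, 90 Hz, 126 Hz, 144 Hz.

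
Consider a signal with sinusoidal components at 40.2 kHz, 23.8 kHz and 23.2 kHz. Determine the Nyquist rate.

80.4 kHz

Highest-frequency component: 40.2 kHz.
Nyquist rate = 2 × 40.2 kHz = 80.4 kHz.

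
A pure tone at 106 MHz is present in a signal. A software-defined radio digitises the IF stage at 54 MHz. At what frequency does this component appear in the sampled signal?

2 MHz

106 MHz mod fs = 52 MHz.
52 MHz > fs/2 = 27 MHz, folds to fs − 52 MHz = 2 MHz.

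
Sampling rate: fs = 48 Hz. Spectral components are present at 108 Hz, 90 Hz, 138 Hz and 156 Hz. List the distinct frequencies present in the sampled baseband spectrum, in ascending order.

fs/2 = 24 Hz.
108 Hz mod fs = 12 Hz.
12 Hz ≤ fs/2 = 24 Hz, appears at 12 Hz.
90 Hz mod fs = 42 Hz.
42 Hz > fs/2 = 24 Hz, folds to fs − 42 Hz = 6 Hz.
138 Hz mod fs = 42 Hz.
42 Hz > fs/2 = 24 Hz, folds to fs − 42 Hz = 6 Hz.
156 Hz mod fs = 12 Hz.
12 Hz ≤ fs/2 = 24 Hz, appears at 12 Hz.
Distinct values: {6 Hz, 12 Hz}.

6 Hz, 12 Hz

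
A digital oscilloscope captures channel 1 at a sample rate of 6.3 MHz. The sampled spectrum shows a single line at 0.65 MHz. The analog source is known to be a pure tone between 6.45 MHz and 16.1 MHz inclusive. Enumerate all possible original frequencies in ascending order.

6.95 MHz, 11.95 MHz, 13.25 MHz

Frequencies that alias to 0.65 MHz are k·fs ± 0.65 MHz for integer k ≥ 0.
k=0: 0.65 MHz.
k=1: 5.65 MHz, 6.95 MHz.
k=2: 11.95 MHz, 13.25 MHz.
k=3: 18.25 MHz, 19.55 MHz.
Within [6.45 MHz, 16.1 MHz]: 6.95 MHz, 11.95 MHz, 13.25 MHz.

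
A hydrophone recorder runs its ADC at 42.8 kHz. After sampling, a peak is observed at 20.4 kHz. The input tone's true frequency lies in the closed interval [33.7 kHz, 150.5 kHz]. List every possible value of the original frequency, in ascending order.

Frequencies that alias to 20.4 kHz are k·fs ± 20.4 kHz for integer k ≥ 0.
k=0: 20.4 kHz.
k=1: 22.4 kHz, 63.2 kHz.
k=2: 65.2 kHz, 106 kHz.
k=3: 108 kHz, 148.8 kHz.
k=4: 150.8 kHz, 191.6 kHz.
Within [33.7 kHz, 150.5 kHz]: 63.2 kHz, 65.2 kHz, 106 kHz, 108 kHz, 148.8 kHz.

63.2 kHz, 65.2 kHz, 106 kHz, 108 kHz, 148.8 kHz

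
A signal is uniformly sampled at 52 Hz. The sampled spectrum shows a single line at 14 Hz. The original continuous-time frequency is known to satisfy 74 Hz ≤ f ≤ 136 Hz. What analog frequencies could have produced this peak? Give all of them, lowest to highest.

Frequencies that alias to 14 Hz are k·fs ± 14 Hz for integer k ≥ 0.
k=0: 14 Hz.
k=1: 38 Hz, 66 Hz.
k=2: 90 Hz, 118 Hz.
k=3: 142 Hz, 170 Hz.
Within [74 Hz, 136 Hz]: 90 Hz, 118 Hz.

90 Hz, 118 Hz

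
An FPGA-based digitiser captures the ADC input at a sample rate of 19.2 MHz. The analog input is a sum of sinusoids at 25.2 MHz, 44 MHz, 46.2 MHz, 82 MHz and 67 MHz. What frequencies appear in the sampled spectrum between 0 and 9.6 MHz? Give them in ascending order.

fs/2 = 9.6 MHz.
25.2 MHz mod fs = 6 MHz.
6 MHz ≤ fs/2 = 9.6 MHz, appears at 6 MHz.
44 MHz mod fs = 5.6 MHz.
5.6 MHz ≤ fs/2 = 9.6 MHz, appears at 5.6 MHz.
46.2 MHz mod fs = 7.8 MHz.
7.8 MHz ≤ fs/2 = 9.6 MHz, appears at 7.8 MHz.
82 MHz mod fs = 5.2 MHz.
5.2 MHz ≤ fs/2 = 9.6 MHz, appears at 5.2 MHz.
67 MHz mod fs = 9.4 MHz.
9.4 MHz ≤ fs/2 = 9.6 MHz, appears at 9.4 MHz.
Distinct values: {5.2 MHz, 5.6 MHz, 6 MHz, 7.8 MHz, 9.4 MHz}.

5.2 MHz, 5.6 MHz, 6 MHz, 7.8 MHz, 9.4 MHz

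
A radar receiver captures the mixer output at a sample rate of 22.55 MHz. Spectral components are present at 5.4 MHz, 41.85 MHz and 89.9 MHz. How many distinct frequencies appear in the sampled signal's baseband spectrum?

3

fs/2 = 11.275 MHz.
5.4 MHz ≤ fs/2 = 11.275 MHz, passes unchanged.
41.85 MHz mod fs = 19.3 MHz.
19.3 MHz > fs/2 = 11.275 MHz, folds to fs − 19.3 MHz = 3.25 MHz.
89.9 MHz mod fs = 22.25 MHz.
22.25 MHz > fs/2 = 11.275 MHz, folds to fs − 22.25 MHz = 0.3 MHz.
Distinct values: {0.3 MHz, 3.25 MHz, 5.4 MHz} → 3.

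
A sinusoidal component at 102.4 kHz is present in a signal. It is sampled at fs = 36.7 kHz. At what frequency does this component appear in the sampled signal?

7.7 kHz

102.4 kHz mod fs = 29 kHz.
29 kHz > fs/2 = 18.35 kHz, folds to fs − 29 kHz = 7.7 kHz.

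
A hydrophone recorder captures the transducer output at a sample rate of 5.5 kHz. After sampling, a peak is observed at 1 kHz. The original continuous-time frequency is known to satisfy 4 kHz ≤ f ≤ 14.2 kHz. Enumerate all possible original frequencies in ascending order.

4.5 kHz, 6.5 kHz, 10 kHz, 12 kHz

Frequencies that alias to 1 kHz are k·fs ± 1 kHz for integer k ≥ 0.
k=0: 1 kHz.
k=1: 4.5 kHz, 6.5 kHz.
k=2: 10 kHz, 12 kHz.
k=3: 15.5 kHz, 17.5 kHz.
Within [4 kHz, 14.2 kHz]: 4.5 kHz, 6.5 kHz, 10 kHz, 12 kHz.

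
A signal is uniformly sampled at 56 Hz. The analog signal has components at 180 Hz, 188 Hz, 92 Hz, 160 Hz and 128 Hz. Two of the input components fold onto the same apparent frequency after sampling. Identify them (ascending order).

fs/2 = 28 Hz.
180 Hz mod fs = 12 Hz.
12 Hz ≤ fs/2 = 28 Hz, appears at 12 Hz.
188 Hz mod fs = 20 Hz.
20 Hz ≤ fs/2 = 28 Hz, appears at 20 Hz.
92 Hz mod fs = 36 Hz.
36 Hz > fs/2 = 28 Hz, folds to fs − 36 Hz = 20 Hz.
160 Hz mod fs = 48 Hz.
48 Hz > fs/2 = 28 Hz, folds to fs − 48 Hz = 8 Hz.
128 Hz mod fs = 16 Hz.
16 Hz ≤ fs/2 = 28 Hz, appears at 16 Hz.
92 Hz and 188 Hz both map to 20 Hz.

92 Hz, 188 Hz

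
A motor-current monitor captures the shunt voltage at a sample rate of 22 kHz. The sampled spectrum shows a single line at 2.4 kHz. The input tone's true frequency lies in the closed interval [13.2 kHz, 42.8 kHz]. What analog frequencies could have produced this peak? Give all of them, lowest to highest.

19.6 kHz, 24.4 kHz, 41.6 kHz

Frequencies that alias to 2.4 kHz are k·fs ± 2.4 kHz for integer k ≥ 0.
k=0: 2.4 kHz.
k=1: 19.6 kHz, 24.4 kHz.
k=2: 41.6 kHz, 46.4 kHz.
k=3: 63.6 kHz, 68.4 kHz.
Within [13.2 kHz, 42.8 kHz]: 19.6 kHz, 24.4 kHz, 41.6 kHz.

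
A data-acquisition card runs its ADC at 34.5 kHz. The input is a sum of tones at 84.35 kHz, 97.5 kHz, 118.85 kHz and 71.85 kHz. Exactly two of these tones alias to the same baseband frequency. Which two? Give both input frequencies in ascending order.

84.35 kHz, 118.85 kHz

fs/2 = 17.25 kHz.
84.35 kHz mod fs = 15.35 kHz.
15.35 kHz ≤ fs/2 = 17.25 kHz, appears at 15.35 kHz.
97.5 kHz mod fs = 28.5 kHz.
28.5 kHz > fs/2 = 17.25 kHz, folds to fs − 28.5 kHz = 6 kHz.
118.85 kHz mod fs = 15.35 kHz.
15.35 kHz ≤ fs/2 = 17.25 kHz, appears at 15.35 kHz.
71.85 kHz mod fs = 2.85 kHz.
2.85 kHz ≤ fs/2 = 17.25 kHz, appears at 2.85 kHz.
84.35 kHz and 118.85 kHz both map to 15.35 kHz.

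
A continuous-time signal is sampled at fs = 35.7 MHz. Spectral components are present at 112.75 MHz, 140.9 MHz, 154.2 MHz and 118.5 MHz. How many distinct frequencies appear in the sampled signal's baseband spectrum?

3

fs/2 = 17.85 MHz.
112.75 MHz mod fs = 5.65 MHz.
5.65 MHz ≤ fs/2 = 17.85 MHz, appears at 5.65 MHz.
140.9 MHz mod fs = 33.8 MHz.
33.8 MHz > fs/2 = 17.85 MHz, folds to fs − 33.8 MHz = 1.9 MHz.
154.2 MHz mod fs = 11.4 MHz.
11.4 MHz ≤ fs/2 = 17.85 MHz, appears at 11.4 MHz.
118.5 MHz mod fs = 11.4 MHz.
11.4 MHz ≤ fs/2 = 17.85 MHz, appears at 11.4 MHz.
Distinct values: {1.9 MHz, 5.65 MHz, 11.4 MHz} → 3.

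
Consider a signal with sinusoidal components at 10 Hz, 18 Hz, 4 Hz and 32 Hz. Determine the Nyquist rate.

Highest-frequency component: 32 Hz.
Nyquist rate = 2 × 32 Hz = 64 Hz.

64 Hz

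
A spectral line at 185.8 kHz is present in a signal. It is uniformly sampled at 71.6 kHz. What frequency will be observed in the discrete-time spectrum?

185.8 kHz mod fs = 42.6 kHz.
42.6 kHz > fs/2 = 35.8 kHz, folds to fs − 42.6 kHz = 29 kHz.

29 kHz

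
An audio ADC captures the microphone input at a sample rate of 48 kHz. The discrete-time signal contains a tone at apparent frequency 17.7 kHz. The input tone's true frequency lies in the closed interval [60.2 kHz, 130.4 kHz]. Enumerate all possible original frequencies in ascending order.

Frequencies that alias to 17.7 kHz are k·fs ± 17.7 kHz for integer k ≥ 0.
k=0: 17.7 kHz.
k=1: 30.3 kHz, 65.7 kHz.
k=2: 78.3 kHz, 113.7 kHz.
k=3: 126.3 kHz, 161.7 kHz.
k=4: 174.3 kHz, 209.7 kHz.
Within [60.2 kHz, 130.4 kHz]: 65.7 kHz, 78.3 kHz, 113.7 kHz, 126.3 kHz.

65.7 kHz, 78.3 kHz, 113.7 kHz, 126.3 kHz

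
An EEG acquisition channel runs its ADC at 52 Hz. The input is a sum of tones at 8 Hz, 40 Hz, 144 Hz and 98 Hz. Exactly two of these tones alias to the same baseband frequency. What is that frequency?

12 Hz

fs/2 = 26 Hz.
8 Hz ≤ fs/2 = 26 Hz, passes unchanged.
40 Hz > fs/2 = 26 Hz, folds to fs − 40 Hz = 12 Hz.
144 Hz mod fs = 40 Hz.
40 Hz > fs/2 = 26 Hz, folds to fs − 40 Hz = 12 Hz.
98 Hz mod fs = 46 Hz.
46 Hz > fs/2 = 26 Hz, folds to fs − 46 Hz = 6 Hz.
40 Hz and 144 Hz both map to 12 Hz.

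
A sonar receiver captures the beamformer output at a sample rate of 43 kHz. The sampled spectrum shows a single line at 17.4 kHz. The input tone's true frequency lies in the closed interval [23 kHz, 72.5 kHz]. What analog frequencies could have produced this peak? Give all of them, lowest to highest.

25.6 kHz, 60.4 kHz, 68.6 kHz

Frequencies that alias to 17.4 kHz are k·fs ± 17.4 kHz for integer k ≥ 0.
k=0: 17.4 kHz.
k=1: 25.6 kHz, 60.4 kHz.
k=2: 68.6 kHz, 103.4 kHz.
k=3: 111.6 kHz, 146.4 kHz.
Within [23 kHz, 72.5 kHz]: 25.6 kHz, 60.4 kHz, 68.6 kHz.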